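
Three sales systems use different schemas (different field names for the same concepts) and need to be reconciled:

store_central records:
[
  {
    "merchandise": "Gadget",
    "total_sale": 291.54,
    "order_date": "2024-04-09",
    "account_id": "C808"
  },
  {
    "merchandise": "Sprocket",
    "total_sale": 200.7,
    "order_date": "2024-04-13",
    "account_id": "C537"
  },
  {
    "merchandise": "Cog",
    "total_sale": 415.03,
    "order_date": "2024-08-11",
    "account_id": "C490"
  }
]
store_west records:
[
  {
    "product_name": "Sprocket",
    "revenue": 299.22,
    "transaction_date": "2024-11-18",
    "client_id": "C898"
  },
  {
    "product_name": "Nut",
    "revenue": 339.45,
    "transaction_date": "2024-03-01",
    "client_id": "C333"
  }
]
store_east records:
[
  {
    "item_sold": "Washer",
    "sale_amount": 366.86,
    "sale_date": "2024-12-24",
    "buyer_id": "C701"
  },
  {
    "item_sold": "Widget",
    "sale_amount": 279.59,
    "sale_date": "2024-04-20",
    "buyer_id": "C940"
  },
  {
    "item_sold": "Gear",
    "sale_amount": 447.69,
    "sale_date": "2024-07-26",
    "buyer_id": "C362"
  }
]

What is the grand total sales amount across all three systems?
2640.08

Schema reconciliation - all amount fields map to sale amount:

store_central (total_sale): 907.27
store_west (revenue): 638.67
store_east (sale_amount): 1094.14

Grand total: 2640.08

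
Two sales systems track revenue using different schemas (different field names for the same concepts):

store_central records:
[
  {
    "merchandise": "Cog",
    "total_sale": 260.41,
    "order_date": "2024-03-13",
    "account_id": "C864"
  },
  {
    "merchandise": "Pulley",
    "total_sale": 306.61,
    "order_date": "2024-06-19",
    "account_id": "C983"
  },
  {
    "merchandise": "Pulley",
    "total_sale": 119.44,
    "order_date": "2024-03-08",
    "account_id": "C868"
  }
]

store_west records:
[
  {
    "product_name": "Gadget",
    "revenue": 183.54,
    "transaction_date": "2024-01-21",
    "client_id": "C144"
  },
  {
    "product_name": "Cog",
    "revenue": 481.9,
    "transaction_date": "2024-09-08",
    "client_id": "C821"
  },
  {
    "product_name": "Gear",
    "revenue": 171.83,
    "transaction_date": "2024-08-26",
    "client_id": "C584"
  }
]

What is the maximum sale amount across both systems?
481.9

Reconcile: "total_sale" (store_central) = "revenue" (store_west) = sale amount

Maximum in store_central: 306.61
Maximum in store_west: 481.9

Overall maximum: max(306.61, 481.9) = 481.9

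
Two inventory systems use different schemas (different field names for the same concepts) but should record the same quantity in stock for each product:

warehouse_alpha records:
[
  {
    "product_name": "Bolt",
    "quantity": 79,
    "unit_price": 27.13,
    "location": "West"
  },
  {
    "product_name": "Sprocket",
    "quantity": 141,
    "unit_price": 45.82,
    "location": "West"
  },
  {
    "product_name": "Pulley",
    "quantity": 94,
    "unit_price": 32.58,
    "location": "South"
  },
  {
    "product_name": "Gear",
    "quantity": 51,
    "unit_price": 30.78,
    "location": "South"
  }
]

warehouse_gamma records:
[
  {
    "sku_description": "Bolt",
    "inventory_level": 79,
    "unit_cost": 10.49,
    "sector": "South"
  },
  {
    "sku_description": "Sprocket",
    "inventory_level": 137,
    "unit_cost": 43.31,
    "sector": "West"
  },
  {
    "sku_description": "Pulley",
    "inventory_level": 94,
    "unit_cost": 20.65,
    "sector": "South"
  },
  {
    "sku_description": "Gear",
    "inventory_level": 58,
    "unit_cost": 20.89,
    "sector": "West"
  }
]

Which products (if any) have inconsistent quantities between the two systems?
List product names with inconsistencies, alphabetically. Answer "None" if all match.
Gear, Sprocket

Schema mappings:
- "product_name" (warehouse_alpha) = "sku_description" (warehouse_gamma) = product name
- "quantity" (warehouse_alpha) = "inventory_level" (warehouse_gamma) = quantity

Comparison:
  Bolt: 79 vs 79 - MATCH
  Sprocket: 141 vs 137 - MISMATCH
  Pulley: 94 vs 94 - MATCH
  Gear: 51 vs 58 - MISMATCH

Products with inconsistencies: Gear, Sprocket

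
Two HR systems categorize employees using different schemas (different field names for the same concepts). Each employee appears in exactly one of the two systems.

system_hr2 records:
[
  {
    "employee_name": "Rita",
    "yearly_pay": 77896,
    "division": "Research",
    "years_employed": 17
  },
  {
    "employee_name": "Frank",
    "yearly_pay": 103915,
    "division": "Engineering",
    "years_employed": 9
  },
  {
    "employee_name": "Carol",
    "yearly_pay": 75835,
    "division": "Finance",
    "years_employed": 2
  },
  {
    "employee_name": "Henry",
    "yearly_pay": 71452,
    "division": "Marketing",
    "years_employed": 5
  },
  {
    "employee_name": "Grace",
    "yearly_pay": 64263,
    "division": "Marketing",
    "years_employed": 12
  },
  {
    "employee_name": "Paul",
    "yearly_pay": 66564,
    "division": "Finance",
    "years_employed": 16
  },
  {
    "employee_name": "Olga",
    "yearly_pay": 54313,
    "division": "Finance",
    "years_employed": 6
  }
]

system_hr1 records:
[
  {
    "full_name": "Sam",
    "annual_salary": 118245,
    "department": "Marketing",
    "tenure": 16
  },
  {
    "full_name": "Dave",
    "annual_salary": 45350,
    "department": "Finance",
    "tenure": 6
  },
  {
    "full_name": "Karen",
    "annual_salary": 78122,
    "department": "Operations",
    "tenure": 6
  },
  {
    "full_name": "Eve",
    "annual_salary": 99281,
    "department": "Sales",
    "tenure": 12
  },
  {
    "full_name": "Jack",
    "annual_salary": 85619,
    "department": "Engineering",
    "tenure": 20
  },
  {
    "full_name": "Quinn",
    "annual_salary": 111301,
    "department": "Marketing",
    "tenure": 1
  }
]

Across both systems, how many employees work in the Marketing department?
4

Schema mapping: "division" (system_hr2) = "department" (system_hr1) = department

Marketing employees in system_hr2: 2
Marketing employees in system_hr1: 2

Total in Marketing: 2 + 2 = 4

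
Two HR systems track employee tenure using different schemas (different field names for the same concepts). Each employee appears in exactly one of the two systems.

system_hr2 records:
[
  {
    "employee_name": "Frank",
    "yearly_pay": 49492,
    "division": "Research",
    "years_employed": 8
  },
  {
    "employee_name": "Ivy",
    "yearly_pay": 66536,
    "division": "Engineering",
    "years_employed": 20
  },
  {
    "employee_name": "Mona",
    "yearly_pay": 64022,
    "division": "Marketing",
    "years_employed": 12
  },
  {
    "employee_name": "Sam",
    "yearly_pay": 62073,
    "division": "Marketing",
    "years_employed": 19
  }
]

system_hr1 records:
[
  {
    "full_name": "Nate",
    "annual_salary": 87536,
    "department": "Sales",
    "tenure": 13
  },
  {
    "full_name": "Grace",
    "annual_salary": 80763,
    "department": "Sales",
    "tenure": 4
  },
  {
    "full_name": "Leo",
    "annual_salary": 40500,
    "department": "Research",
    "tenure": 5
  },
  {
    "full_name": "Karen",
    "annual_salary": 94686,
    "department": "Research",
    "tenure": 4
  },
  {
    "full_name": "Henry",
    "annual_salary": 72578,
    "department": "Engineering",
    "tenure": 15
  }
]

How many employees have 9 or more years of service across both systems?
5

Reconcile schemas: "years_employed" (system_hr2) = "tenure" (system_hr1) = years of service

From system_hr2: 3 employees with >= 9 years
From system_hr1: 2 employees with >= 9 years

Total: 3 + 2 = 5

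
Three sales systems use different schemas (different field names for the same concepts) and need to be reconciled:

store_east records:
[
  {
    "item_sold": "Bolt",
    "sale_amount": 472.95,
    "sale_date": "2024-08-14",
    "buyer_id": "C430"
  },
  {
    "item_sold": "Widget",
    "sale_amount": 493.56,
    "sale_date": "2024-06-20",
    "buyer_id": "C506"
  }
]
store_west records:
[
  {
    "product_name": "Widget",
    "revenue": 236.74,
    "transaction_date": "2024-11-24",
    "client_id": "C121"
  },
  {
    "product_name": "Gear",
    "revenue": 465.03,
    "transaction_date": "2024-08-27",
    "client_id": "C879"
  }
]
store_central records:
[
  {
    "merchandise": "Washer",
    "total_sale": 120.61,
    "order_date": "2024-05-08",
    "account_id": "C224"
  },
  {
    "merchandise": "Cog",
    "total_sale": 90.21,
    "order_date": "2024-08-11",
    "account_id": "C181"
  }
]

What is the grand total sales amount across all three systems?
1879.1

Schema reconciliation - all amount fields map to sale amount:

store_east (sale_amount): 966.51
store_west (revenue): 701.77
store_central (total_sale): 210.82

Grand total: 1879.1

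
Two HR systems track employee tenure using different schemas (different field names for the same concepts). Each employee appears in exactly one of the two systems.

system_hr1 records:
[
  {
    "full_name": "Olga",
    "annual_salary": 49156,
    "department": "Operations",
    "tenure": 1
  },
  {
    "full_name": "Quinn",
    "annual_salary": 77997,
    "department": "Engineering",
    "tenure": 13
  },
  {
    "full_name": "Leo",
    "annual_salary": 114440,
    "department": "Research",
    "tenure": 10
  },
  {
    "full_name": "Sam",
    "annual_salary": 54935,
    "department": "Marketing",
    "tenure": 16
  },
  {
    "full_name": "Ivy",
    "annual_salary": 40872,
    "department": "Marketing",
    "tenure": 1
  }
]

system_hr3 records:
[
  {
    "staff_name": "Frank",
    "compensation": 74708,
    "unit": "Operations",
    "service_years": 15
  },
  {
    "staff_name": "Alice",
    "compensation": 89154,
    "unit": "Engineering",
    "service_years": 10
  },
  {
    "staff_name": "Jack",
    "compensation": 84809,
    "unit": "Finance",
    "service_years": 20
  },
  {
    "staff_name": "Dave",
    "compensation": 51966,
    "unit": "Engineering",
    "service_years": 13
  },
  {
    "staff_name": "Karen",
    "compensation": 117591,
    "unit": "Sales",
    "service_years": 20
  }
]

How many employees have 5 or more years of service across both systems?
8

Reconcile schemas: "tenure" (system_hr1) = "service_years" (system_hr3) = years of service

From system_hr1: 3 employees with >= 5 years
From system_hr3: 5 employees with >= 5 years

Total: 3 + 5 = 8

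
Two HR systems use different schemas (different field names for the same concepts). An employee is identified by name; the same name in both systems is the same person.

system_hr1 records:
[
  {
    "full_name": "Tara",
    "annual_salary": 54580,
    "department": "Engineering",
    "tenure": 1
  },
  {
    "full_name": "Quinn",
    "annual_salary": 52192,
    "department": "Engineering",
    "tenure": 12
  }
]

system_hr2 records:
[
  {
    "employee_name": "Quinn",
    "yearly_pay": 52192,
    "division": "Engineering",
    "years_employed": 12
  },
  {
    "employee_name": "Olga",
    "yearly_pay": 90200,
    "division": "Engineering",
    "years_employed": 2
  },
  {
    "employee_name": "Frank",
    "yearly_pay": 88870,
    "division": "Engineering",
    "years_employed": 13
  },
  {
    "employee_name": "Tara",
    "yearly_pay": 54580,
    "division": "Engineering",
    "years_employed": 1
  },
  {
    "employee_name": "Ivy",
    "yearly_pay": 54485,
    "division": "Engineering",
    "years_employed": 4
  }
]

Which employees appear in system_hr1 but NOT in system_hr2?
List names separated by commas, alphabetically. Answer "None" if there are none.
None

Schema mapping: "full_name" (system_hr1) = "employee_name" (system_hr2) = employee name

Names in system_hr1: ['Quinn', 'Tara']
Names in system_hr2: ['Frank', 'Ivy', 'Olga', 'Quinn', 'Tara']

In system_hr1 but not system_hr2: None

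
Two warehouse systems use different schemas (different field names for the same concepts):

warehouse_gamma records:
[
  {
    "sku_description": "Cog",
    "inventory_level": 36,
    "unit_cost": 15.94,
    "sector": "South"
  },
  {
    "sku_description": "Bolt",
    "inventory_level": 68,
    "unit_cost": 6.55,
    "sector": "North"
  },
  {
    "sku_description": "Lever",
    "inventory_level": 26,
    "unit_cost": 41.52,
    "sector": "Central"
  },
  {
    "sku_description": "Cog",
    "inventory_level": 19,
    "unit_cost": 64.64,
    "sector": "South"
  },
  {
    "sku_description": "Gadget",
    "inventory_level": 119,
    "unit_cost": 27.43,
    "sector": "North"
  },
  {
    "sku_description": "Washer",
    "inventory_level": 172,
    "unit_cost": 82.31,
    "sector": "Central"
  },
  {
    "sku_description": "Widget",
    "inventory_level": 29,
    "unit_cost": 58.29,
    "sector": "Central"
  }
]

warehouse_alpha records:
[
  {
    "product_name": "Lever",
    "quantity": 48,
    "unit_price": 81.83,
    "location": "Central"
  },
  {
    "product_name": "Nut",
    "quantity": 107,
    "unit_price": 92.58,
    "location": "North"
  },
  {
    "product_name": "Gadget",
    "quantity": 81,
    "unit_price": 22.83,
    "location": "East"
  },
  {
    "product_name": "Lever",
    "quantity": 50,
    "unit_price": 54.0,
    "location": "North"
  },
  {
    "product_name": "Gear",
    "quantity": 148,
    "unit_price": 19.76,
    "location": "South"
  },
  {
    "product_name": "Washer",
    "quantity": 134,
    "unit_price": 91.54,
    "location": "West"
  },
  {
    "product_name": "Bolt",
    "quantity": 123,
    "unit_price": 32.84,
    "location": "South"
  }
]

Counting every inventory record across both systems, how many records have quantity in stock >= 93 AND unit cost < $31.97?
2

Schema mappings:
- "inventory_level" (warehouse_gamma) = "quantity" (warehouse_alpha) = quantity
- "unit_cost" (warehouse_gamma) = "unit_price" (warehouse_alpha) = unit cost

Records meeting both conditions in warehouse_gamma: 1
Records meeting both conditions in warehouse_alpha: 1

Total: 1 + 1 = 2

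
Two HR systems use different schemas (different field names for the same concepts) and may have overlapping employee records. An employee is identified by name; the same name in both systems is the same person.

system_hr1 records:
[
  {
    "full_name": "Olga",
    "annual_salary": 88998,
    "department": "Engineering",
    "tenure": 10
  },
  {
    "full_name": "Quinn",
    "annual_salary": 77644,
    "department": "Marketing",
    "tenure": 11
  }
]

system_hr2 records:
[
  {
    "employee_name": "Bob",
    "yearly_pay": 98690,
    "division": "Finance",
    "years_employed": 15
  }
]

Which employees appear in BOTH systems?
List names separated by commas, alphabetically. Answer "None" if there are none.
None

Schema mapping: "full_name" (system_hr1) = "employee_name" (system_hr2) = employee name

Names in system_hr1: ['Olga', 'Quinn']
Names in system_hr2: ['Bob']

Intersection: None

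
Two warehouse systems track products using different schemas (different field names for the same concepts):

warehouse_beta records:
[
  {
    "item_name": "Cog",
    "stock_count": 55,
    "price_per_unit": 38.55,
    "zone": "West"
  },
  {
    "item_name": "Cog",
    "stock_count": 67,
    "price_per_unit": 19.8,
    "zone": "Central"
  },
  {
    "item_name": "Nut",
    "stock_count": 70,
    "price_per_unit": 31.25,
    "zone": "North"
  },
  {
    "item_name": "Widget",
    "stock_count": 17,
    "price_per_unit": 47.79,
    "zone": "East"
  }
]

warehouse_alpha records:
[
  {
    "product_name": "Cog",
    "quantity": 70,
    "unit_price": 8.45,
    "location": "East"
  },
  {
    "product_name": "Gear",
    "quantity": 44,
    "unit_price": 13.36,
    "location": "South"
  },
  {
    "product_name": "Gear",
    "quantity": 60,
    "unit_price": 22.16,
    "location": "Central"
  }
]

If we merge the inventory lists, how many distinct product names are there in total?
4

Schema mapping: "item_name" (warehouse_beta) = "product_name" (warehouse_alpha) = product name

Products in warehouse_beta: ['Cog', 'Nut', 'Widget']
Products in warehouse_alpha: ['Cog', 'Gear']

Union (unique products): ['Cog', 'Gear', 'Nut', 'Widget']
Count: 4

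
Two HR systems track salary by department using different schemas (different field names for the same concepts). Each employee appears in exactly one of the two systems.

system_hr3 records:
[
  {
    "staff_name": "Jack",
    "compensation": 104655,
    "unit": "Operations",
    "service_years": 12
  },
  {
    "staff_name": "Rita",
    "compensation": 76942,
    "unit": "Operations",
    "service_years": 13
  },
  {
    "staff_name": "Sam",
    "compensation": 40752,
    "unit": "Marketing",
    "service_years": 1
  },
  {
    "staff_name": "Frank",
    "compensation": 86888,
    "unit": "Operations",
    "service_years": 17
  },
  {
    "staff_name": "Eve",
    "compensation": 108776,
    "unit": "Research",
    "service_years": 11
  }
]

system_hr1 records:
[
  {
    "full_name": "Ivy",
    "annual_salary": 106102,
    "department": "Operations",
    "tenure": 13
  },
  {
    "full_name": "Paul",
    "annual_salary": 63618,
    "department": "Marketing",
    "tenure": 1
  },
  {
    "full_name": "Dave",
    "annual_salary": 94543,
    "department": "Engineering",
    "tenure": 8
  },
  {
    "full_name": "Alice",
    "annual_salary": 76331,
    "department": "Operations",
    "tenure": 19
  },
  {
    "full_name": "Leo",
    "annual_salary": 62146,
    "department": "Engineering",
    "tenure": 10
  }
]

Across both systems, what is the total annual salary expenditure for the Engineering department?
156689

Schema mappings:
- "unit" (system_hr3) = "department" (system_hr1) = department
- "compensation" (system_hr3) = "annual_salary" (system_hr1) = salary

Engineering salaries from system_hr3: 0
Engineering salaries from system_hr1: 156689

Total: 0 + 156689 = 156689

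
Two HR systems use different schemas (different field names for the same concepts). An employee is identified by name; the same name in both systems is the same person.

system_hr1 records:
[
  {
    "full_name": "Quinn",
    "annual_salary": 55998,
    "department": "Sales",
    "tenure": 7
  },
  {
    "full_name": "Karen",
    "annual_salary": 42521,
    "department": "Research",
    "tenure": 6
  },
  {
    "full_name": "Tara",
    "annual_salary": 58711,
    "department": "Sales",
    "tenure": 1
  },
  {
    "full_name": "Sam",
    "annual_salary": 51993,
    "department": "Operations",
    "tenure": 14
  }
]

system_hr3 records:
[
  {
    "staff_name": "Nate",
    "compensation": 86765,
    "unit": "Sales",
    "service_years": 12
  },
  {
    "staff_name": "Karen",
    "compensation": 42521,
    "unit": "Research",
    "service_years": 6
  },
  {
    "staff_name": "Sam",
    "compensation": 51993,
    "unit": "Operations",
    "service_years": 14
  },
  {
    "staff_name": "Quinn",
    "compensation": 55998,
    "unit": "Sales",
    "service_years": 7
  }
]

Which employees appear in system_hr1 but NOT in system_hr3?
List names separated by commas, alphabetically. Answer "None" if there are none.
Tara

Schema mapping: "full_name" (system_hr1) = "staff_name" (system_hr3) = employee name

Names in system_hr1: ['Karen', 'Quinn', 'Sam', 'Tara']
Names in system_hr3: ['Karen', 'Nate', 'Quinn', 'Sam']

In system_hr1 but not system_hr3: ['Tara']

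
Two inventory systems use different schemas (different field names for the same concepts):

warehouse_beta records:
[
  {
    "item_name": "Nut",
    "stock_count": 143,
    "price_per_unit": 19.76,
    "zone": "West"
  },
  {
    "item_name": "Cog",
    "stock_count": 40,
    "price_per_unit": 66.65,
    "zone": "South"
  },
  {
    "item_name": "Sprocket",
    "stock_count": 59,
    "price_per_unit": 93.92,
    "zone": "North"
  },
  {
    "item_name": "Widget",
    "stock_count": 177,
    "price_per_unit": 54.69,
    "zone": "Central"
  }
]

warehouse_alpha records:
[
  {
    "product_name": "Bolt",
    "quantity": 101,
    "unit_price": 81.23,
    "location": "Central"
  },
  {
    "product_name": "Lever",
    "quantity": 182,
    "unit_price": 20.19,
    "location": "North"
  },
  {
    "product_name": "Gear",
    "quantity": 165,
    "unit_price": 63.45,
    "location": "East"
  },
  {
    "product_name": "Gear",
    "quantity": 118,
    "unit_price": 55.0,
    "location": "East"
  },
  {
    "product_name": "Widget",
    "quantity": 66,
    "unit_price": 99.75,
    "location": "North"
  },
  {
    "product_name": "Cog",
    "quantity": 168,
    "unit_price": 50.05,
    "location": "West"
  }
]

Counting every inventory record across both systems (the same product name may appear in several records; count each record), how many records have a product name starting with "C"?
2

Schema mapping: "item_name" (warehouse_beta) = "product_name" (warehouse_alpha) = product name

Records with product name starting with "C" in warehouse_beta: 1
Records with product name starting with "C" in warehouse_alpha: 1

Total: 1 + 1 = 2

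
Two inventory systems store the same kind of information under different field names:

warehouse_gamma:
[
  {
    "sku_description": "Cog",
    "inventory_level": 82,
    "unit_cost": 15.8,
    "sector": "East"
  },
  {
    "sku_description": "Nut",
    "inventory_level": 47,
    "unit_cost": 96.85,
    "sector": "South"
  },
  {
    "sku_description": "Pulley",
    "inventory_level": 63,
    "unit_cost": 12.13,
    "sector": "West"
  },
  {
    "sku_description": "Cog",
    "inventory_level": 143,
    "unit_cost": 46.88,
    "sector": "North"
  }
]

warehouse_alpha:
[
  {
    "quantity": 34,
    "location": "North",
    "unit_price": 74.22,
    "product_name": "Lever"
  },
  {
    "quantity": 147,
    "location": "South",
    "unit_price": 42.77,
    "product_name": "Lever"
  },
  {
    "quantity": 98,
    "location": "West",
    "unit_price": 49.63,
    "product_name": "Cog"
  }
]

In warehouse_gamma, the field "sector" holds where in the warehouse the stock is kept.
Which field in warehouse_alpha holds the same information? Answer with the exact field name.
location

In warehouse_gamma, "sector" holds where in the warehouse the stock is kept.
The fields in warehouse_alpha are: "quantity", "location", "unit_price", "product_name".
"location" is the match: the name refers to the same concept and its values are area labels (e.g. 'North', 'South').
The other fields ("quantity", "unit_price", "product_name") hold different kinds of data.

So "sector" in warehouse_gamma corresponds to "location" in warehouse_alpha.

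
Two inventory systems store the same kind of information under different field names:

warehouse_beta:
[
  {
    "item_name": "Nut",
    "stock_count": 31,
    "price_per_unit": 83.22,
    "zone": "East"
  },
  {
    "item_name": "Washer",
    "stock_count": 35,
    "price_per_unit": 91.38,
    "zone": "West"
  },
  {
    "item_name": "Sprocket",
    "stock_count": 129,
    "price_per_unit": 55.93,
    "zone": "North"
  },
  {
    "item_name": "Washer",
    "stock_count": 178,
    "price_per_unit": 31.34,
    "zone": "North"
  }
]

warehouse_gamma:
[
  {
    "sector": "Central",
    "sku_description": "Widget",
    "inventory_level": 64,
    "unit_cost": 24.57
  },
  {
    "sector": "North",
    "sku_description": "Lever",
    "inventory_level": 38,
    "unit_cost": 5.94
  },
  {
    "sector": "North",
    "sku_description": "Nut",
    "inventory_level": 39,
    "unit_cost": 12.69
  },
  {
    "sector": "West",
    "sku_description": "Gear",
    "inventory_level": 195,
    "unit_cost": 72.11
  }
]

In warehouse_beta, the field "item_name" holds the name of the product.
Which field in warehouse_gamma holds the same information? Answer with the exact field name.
sku_description

In warehouse_beta, "item_name" holds the name of the product.
The fields in warehouse_gamma are: "sector", "sku_description", "inventory_level", "unit_cost".
"sku_description" is the match: the name refers to the same concept and its values are product-name strings (e.g. 'Gear', 'Lever').
The other fields ("sector", "inventory_level", "unit_cost") hold different kinds of data.

So "item_name" in warehouse_beta corresponds to "sku_description" in warehouse_gamma.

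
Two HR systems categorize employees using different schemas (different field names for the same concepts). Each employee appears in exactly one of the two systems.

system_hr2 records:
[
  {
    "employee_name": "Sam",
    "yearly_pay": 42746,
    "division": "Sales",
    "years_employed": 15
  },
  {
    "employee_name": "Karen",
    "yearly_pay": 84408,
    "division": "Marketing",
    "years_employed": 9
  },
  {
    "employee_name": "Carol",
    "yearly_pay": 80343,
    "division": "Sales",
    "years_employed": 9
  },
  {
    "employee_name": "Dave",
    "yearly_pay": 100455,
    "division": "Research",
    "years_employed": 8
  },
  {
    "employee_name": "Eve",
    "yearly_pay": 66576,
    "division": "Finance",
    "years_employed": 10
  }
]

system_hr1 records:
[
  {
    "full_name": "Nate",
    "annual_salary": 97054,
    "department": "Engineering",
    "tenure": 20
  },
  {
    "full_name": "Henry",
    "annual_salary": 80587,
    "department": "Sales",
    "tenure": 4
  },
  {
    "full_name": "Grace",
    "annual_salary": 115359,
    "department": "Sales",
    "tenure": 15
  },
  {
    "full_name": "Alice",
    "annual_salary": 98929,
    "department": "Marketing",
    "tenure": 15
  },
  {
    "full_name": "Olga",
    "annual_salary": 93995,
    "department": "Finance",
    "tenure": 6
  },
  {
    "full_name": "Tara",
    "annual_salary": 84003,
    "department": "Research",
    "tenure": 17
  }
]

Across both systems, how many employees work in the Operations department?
0

Schema mapping: "division" (system_hr2) = "department" (system_hr1) = department

Operations employees in system_hr2: 0
Operations employees in system_hr1: 0

Total in Operations: 0 + 0 = 0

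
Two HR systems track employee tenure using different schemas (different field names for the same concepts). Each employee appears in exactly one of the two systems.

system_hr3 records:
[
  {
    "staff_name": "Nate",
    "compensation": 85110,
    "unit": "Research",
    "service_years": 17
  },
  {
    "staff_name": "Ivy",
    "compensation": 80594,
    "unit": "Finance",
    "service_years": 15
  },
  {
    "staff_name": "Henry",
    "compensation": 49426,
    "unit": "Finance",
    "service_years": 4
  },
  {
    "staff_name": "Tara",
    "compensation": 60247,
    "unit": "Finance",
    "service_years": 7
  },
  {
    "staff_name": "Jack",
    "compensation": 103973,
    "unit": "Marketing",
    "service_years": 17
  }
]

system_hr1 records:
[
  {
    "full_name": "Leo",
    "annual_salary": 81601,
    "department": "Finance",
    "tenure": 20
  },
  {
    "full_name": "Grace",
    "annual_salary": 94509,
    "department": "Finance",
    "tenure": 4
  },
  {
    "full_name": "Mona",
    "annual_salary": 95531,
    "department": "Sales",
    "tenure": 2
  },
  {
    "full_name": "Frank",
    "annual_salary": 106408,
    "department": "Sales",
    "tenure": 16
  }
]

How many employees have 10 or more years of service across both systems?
5

Reconcile schemas: "service_years" (system_hr3) = "tenure" (system_hr1) = years of service

From system_hr3: 3 employees with >= 10 years
From system_hr1: 2 employees with >= 10 years

Total: 3 + 2 = 5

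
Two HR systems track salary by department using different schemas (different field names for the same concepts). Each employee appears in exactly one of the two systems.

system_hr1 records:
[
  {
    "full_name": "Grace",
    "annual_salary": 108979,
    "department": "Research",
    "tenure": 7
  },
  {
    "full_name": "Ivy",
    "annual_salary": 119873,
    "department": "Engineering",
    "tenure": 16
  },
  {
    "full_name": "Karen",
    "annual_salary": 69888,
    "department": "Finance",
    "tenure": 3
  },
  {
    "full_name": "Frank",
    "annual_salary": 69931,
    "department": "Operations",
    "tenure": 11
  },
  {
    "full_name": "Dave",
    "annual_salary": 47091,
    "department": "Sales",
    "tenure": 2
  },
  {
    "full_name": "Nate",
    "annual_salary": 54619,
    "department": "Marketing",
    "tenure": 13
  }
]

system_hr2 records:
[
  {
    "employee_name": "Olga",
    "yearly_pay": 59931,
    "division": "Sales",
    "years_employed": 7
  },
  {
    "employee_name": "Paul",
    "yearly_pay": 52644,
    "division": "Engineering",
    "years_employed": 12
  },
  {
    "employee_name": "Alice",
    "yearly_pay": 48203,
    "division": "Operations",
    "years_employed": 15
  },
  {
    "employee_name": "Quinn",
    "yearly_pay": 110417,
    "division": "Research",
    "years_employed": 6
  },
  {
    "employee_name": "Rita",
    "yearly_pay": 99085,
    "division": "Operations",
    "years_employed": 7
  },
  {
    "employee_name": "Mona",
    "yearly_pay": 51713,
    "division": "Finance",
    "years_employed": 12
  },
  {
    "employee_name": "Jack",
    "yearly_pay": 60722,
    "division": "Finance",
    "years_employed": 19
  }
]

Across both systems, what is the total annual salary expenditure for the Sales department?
107022

Schema mappings:
- "department" (system_hr1) = "division" (system_hr2) = department
- "annual_salary" (system_hr1) = "yearly_pay" (system_hr2) = salary

Sales salaries from system_hr1: 47091
Sales salaries from system_hr2: 59931

Total: 47091 + 59931 = 107022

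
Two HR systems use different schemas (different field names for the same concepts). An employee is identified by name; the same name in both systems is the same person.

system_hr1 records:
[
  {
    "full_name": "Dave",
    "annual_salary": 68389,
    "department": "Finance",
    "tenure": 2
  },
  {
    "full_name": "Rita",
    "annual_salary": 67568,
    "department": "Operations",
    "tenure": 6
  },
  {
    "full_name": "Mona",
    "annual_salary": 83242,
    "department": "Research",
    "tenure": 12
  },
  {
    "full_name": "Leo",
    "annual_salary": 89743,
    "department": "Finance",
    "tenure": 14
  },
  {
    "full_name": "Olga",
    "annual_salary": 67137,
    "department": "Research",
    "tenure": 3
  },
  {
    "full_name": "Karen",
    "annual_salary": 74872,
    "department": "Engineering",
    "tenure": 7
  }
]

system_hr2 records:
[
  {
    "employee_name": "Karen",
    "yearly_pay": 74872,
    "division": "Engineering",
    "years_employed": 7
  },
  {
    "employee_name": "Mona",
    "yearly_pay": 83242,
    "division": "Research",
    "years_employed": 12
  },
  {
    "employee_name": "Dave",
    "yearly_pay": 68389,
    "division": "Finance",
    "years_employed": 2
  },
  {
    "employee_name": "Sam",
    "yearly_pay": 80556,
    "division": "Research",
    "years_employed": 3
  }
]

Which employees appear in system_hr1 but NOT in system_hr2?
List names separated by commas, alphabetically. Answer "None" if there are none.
Leo, Olga, Rita

Schema mapping: "full_name" (system_hr1) = "employee_name" (system_hr2) = employee name

Names in system_hr1: ['Dave', 'Karen', 'Leo', 'Mona', 'Olga', 'Rita']
Names in system_hr2: ['Dave', 'Karen', 'Mona', 'Sam']

In system_hr1 but not system_hr2: ['Leo', 'Olga', 'Rita']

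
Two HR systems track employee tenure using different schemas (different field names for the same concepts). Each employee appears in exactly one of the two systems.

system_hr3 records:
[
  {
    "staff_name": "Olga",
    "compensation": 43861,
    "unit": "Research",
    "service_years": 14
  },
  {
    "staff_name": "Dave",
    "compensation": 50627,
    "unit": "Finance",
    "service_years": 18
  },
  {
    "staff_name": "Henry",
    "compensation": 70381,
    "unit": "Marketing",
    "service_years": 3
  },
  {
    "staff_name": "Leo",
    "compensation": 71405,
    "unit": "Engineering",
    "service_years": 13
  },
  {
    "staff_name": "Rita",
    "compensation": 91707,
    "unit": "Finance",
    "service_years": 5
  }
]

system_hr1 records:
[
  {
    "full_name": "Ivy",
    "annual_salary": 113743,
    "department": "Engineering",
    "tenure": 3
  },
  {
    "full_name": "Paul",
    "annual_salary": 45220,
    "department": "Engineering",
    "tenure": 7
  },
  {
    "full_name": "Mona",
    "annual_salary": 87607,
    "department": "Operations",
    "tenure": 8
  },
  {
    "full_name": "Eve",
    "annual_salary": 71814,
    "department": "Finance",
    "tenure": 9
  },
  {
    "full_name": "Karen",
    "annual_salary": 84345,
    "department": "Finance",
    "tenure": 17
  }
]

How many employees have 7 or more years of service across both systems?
7

Reconcile schemas: "service_years" (system_hr3) = "tenure" (system_hr1) = years of service

From system_hr3: 3 employees with >= 7 years
From system_hr1: 4 employees with >= 7 years

Total: 3 + 4 = 7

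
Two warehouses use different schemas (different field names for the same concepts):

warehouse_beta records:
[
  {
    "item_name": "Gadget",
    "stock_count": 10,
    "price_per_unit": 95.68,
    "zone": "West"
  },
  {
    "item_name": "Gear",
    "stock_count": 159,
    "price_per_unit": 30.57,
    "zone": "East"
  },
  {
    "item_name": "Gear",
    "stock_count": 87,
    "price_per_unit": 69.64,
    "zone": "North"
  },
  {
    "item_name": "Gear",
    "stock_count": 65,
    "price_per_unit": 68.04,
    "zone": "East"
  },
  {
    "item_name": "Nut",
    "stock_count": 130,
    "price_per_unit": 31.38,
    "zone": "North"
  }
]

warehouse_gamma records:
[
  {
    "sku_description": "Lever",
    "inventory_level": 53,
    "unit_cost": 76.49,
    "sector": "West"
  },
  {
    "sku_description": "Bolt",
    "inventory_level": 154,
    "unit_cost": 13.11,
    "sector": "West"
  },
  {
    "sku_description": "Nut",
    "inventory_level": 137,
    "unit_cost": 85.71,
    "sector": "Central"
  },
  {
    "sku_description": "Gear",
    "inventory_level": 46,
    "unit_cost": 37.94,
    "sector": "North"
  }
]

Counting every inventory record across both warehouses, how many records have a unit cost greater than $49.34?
5

Schema mapping: "price_per_unit" (warehouse_beta) = "unit_cost" (warehouse_gamma) = unit cost

Records > $49.34 in warehouse_beta: 3
Records > $49.34 in warehouse_gamma: 2

Total count: 3 + 2 = 5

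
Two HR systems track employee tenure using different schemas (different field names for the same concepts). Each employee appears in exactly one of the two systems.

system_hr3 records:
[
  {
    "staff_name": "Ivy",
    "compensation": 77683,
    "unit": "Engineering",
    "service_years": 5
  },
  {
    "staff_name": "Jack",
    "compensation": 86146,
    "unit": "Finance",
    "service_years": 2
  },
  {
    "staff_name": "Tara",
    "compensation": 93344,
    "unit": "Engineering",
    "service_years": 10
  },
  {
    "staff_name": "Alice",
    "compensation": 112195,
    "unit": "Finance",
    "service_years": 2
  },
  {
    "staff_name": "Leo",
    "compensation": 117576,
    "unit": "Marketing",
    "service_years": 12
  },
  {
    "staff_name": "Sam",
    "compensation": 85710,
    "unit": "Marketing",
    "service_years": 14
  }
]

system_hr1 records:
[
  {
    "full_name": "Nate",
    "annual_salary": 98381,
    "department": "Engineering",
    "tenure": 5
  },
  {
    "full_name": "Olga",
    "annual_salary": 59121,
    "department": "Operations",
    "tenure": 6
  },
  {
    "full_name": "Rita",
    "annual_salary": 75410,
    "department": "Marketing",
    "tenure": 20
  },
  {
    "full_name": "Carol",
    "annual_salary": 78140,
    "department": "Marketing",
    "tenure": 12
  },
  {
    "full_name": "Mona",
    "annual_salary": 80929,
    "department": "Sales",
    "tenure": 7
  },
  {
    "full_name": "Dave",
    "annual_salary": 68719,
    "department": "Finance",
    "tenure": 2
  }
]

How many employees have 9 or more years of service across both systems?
5

Reconcile schemas: "service_years" (system_hr3) = "tenure" (system_hr1) = years of service

From system_hr3: 3 employees with >= 9 years
From system_hr1: 2 employees with >= 9 years

Total: 3 + 2 = 5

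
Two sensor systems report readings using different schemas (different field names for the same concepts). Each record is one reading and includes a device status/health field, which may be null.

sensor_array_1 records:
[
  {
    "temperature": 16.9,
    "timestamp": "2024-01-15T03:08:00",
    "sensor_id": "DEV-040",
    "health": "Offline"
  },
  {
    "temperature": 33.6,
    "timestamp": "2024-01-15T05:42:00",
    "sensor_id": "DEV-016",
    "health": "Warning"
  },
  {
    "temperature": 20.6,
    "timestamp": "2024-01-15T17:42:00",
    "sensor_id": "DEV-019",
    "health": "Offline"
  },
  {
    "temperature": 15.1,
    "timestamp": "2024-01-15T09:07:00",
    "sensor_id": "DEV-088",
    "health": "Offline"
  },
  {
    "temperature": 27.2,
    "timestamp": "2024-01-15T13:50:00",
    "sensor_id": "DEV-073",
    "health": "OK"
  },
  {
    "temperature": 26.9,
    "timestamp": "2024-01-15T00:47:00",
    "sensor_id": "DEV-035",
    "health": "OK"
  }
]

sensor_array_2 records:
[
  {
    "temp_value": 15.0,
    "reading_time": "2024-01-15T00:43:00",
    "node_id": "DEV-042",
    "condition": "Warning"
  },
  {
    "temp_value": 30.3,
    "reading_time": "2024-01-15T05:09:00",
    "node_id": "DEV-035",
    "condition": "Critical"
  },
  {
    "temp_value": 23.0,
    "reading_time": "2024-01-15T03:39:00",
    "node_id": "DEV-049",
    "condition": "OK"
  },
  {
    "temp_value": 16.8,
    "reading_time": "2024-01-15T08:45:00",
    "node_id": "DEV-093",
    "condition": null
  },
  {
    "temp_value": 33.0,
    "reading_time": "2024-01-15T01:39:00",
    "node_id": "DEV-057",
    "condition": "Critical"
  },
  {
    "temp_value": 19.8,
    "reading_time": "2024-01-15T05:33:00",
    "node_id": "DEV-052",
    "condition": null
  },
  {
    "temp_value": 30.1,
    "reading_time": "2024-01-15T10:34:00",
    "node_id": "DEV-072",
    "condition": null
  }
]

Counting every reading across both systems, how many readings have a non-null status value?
10

Schema mapping: "health" (sensor_array_1) = "condition" (sensor_array_2) = status

Non-null in sensor_array_1: 6
Non-null in sensor_array_2: 4

Total non-null: 6 + 4 = 10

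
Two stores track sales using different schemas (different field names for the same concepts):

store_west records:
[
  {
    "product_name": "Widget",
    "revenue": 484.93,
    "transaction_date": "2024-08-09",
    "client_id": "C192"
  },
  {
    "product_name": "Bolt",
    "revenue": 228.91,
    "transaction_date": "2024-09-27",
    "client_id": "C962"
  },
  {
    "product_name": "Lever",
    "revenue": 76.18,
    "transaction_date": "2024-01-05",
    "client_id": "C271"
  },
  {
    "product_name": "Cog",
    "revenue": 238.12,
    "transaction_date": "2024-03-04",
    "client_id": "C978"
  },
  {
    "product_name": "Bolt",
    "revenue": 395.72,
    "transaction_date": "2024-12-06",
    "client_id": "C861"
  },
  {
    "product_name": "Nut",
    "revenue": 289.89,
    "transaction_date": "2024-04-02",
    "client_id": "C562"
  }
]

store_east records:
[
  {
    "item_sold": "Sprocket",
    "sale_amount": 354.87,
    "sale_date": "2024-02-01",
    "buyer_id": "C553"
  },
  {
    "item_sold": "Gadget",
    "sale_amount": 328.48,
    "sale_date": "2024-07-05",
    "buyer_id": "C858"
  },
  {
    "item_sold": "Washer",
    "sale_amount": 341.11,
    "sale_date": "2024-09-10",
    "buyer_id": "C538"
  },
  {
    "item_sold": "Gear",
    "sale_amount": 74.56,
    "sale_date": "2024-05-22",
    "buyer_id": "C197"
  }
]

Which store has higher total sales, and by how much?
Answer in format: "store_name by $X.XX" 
store_west by $614.73

Schema mapping: "revenue" (store_west) = "sale_amount" (store_east) = sale amount

Total for store_west: 1713.75
Total for store_east: 1099.02

Difference: |1713.75 - 1099.02| = 614.73
store_west has higher sales by $614.73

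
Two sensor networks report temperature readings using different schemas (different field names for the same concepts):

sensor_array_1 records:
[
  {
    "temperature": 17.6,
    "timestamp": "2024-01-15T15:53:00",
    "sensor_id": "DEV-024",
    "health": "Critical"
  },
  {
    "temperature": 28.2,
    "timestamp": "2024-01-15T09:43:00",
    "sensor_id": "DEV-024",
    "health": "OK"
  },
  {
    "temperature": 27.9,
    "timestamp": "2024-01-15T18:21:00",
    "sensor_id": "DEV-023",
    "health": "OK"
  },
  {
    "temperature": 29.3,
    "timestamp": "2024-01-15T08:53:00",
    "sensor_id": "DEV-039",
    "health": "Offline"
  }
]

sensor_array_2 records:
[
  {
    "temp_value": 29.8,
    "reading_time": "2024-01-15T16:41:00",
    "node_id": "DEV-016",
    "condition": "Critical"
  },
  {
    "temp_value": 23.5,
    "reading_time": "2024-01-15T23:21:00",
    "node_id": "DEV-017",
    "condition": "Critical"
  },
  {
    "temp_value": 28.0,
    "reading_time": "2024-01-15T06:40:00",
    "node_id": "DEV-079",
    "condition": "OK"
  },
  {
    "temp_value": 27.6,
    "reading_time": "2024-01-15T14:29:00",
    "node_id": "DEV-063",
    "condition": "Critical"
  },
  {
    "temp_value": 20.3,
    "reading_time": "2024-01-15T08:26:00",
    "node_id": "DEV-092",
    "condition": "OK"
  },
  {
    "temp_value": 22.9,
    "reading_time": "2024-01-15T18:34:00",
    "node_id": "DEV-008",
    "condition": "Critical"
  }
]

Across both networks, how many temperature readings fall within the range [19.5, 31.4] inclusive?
9

Schema mapping: "temperature" (sensor_array_1) = "temp_value" (sensor_array_2) = temperature

Readings in [19.5, 31.4] from sensor_array_1: 3
Readings in [19.5, 31.4] from sensor_array_2: 6

Total count: 3 + 6 = 9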